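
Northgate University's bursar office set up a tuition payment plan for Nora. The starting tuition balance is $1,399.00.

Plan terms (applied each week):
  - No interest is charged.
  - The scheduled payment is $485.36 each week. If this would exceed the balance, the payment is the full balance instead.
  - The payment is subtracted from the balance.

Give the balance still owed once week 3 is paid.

$0.00

Week 1: $1,399.00 − $485.36 → $913.64
Week 2: $913.64 − $485.36 → $428.28
Week 3: $428.28 − $428.28 → $0.00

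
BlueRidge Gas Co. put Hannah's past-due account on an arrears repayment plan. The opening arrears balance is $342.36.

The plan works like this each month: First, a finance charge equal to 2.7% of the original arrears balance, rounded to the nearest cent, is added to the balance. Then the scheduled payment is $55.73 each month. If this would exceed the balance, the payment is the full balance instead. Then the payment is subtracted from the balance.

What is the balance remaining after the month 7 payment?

$16.93

Month 1: opening $342.36; interest $9.24 → $351.60; payment $55.73; balance $295.87
Month 2: opening $295.87; interest $9.24 → $305.11; payment $55.73; balance $249.38
Month 3: opening $249.38; interest $9.24 → $258.62; payment $55.73; balance $202.89
Month 4: opening $202.89; interest $9.24 → $212.13; payment $55.73; balance $156.40
Month 5: opening $156.40; interest $9.24 → $165.64; payment $55.73; balance $109.91
Month 6: opening $109.91; interest $9.24 → $119.15; payment $55.73; balance $63.42
Month 7: opening $63.42; interest $9.24 → $72.66; payment $55.73; balance $16.93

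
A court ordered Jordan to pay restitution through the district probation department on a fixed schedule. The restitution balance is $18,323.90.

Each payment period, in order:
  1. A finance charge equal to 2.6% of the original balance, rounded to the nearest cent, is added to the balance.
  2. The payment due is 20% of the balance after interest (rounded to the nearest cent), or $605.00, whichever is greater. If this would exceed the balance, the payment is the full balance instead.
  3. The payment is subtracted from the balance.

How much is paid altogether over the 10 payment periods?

Payment period 1: opening $18,323.90; interest $476.42 → $18,800.32; payment $3,760.06; balance $15,040.26
Payment period 2: opening $15,040.26; interest $476.42 → $15,516.68; payment $3,103.34; balance $12,413.34
Payment period 3: opening $12,413.34; interest $476.42 → $12,889.76; payment $2,577.95; balance $10,311.81
Payment period 4: opening $10,311.81; interest $476.42 → $10,788.23; payment $2,157.65; balance $8,630.58
Payment period 5: opening $8,630.58; interest $476.42 → $9,107.00; payment $1,821.40; balance $7,285.60
Payment period 6: opening $7,285.60; interest $476.42 → $7,762.02; payment $1,552.40; balance $6,209.62
Payment period 7: opening $6,209.62; interest $476.42 → $6,686.04; payment $1,337.21; balance $5,348.83
Payment period 8: opening $5,348.83; interest $476.42 → $5,825.25; payment $1,165.05; balance $4,660.20
Payment period 9: opening $4,660.20; interest $476.42 → $5,136.62; payment $1,027.32; balance $4,109.30
Payment period 10: opening $4,109.30; interest $476.42 → $4,585.72; payment $917.14; balance $3,668.58
Total paid: $19,419.52

$19,419.52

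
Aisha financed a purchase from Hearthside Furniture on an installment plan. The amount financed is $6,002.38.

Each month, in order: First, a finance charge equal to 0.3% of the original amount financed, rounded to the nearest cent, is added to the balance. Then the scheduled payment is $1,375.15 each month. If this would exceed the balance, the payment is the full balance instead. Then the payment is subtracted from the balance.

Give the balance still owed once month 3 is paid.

$1,930.96

Month 1: opening $6,002.38; interest $18.01 → $6,020.39; payment $1,375.15; balance $4,645.24
Month 2: opening $4,645.24; interest $18.01 → $4,663.25; payment $1,375.15; balance $3,288.10
Month 3: opening $3,288.10; interest $18.01 → $3,306.11; payment $1,375.15; balance $1,930.96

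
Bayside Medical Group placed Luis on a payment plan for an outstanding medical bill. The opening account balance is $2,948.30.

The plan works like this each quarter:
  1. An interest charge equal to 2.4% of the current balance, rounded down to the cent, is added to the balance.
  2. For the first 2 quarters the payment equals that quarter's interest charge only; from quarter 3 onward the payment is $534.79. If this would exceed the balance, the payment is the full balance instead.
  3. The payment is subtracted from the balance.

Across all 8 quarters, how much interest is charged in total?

$393.53

Quarter 1: $2,948.30 +$70.75 interest = $3,019.05; pay $70.75 → $2,948.30
Quarter 2: $2,948.30 +$70.75 interest = $3,019.05; pay $70.75 → $2,948.30
Quarter 3: $2,948.30 +$70.75 interest = $3,019.05; pay $534.79 → $2,484.26
Quarter 4: $2,484.26 +$59.62 interest = $2,543.88; pay $534.79 → $2,009.09
Quarter 5: $2,009.09 +$48.21 interest = $2,057.30; pay $534.79 → $1,522.51
Quarter 6: $1,522.51 +$36.54 interest = $1,559.05; pay $534.79 → $1,024.26
Quarter 7: $1,024.26 +$24.58 interest = $1,048.84; pay $534.79 → $514.05
Quarter 8: $514.05 +$12.33 interest = $526.38; pay $526.38 → $0.00
Total interest: $70.75 + $70.75 + $70.75 + $59.62 + $48.21 + $36.54 + $24.58 + $12.33 = $393.53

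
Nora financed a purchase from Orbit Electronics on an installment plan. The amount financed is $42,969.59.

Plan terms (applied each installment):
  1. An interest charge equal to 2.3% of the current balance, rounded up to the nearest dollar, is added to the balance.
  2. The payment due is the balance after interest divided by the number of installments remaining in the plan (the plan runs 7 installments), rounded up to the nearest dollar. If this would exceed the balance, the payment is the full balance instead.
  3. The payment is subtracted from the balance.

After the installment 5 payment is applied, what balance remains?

Installment 1: opening $42,969.59; interest $989.00 → $43,958.59; payment $6,280.00; balance $37,678.59
Installment 2: opening $37,678.59; interest $867.00 → $38,545.59; payment $6,425.00; balance $32,120.59
Installment 3: opening $32,120.59; interest $739.00 → $32,859.59; payment $6,572.00; balance $26,287.59
Installment 4: opening $26,287.59; interest $605.00 → $26,892.59; payment $6,724.00; balance $20,168.59
Installment 5: opening $20,168.59; interest $464.00 → $20,632.59; payment $6,878.00; balance $13,754.59

$13,754.59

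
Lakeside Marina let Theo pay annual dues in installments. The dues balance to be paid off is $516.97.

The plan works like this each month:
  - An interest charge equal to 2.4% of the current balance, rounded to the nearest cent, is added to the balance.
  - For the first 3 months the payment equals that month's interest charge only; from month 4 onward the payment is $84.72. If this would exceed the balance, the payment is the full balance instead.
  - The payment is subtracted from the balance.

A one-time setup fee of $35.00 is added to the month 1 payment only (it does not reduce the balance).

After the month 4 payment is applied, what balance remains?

Month 1: opening $516.97; interest $12.41 → $529.38; payment $12.41 (+ $35.00 fee); balance $516.97
Month 2: opening $516.97; interest $12.41 → $529.38; payment $12.41; balance $516.97
Month 3: opening $516.97; interest $12.41 → $529.38; payment $12.41; balance $516.97
Month 4: opening $516.97; interest $12.41 → $529.38; payment $84.72; balance $444.66

$444.66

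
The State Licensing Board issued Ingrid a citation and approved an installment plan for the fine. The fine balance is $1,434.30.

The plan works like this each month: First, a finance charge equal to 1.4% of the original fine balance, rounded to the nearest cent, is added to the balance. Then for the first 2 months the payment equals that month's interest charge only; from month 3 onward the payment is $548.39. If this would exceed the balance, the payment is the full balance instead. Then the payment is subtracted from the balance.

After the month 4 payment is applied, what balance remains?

$377.68

Month 1: $1,434.30 +$20.08 interest = $1,454.38; pay $20.08 → $1,434.30
Month 2: $1,434.30 +$20.08 interest = $1,454.38; pay $20.08 → $1,434.30
Month 3: $1,434.30 +$20.08 interest = $1,454.38; pay $548.39 → $905.99
Month 4: $905.99 +$20.08 interest = $926.07; pay $548.39 → $377.68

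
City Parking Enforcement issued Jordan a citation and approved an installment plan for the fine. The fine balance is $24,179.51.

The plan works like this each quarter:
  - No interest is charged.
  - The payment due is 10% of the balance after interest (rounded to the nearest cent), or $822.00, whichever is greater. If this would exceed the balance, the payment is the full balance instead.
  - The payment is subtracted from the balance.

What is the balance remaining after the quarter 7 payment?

$11,564.97

Quarter 1: opening $24,179.51; payment $2,417.95; balance $21,761.56
Quarter 2: opening $21,761.56; payment $2,176.16; balance $19,585.40
Quarter 3: opening $19,585.40; payment $1,958.54; balance $17,626.86
Quarter 4: opening $17,626.86; payment $1,762.69; balance $15,864.17
Quarter 5: opening $15,864.17; payment $1,586.42; balance $14,277.75
Quarter 6: opening $14,277.75; payment $1,427.78; balance $12,849.97
Quarter 7: opening $12,849.97; payment $1,285.00; balance $11,564.97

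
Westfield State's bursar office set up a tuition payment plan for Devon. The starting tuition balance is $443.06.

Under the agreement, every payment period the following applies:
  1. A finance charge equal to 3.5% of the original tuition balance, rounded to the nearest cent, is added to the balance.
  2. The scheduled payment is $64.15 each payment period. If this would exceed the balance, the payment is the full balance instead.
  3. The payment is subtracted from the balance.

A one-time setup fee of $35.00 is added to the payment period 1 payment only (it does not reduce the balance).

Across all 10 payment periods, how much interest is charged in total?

$155.10

Payment period 1: opening $443.06; interest $15.51 → $458.57; payment $64.15 (+ $35.00 fee); balance $394.42
Payment period 2: opening $394.42; interest $15.51 → $409.93; payment $64.15; balance $345.78
Payment period 3: opening $345.78; interest $15.51 → $361.29; payment $64.15; balance $297.14
Payment period 4: opening $297.14; interest $15.51 → $312.65; payment $64.15; balance $248.50
Payment period 5: opening $248.50; interest $15.51 → $264.01; payment $64.15; balance $199.86
Payment period 6: opening $199.86; interest $15.51 → $215.37; payment $64.15; balance $151.22
Payment period 7: opening $151.22; interest $15.51 → $166.73; payment $64.15; balance $102.58
Payment period 8: opening $102.58; interest $15.51 → $118.09; payment $64.15; balance $53.94
Payment period 9: opening $53.94; interest $15.51 → $69.45; payment $64.15; balance $5.30
Payment period 10: opening $5.30; interest $15.51 → $20.81; payment $20.81; balance $0.00
Total interest: $15.51 + $15.51 + $15.51 + $15.51 + $15.51 + $15.51 + $15.51 + $15.51 + $15.51 + $15.51 = $155.10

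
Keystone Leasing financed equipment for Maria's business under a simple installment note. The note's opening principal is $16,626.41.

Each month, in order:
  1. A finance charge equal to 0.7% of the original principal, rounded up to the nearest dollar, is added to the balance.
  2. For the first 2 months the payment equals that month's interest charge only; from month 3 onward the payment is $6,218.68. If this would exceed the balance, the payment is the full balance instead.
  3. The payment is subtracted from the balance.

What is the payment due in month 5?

$4,540.05

Month 1: opening $16,626.41; interest $117.00 → $16,743.41; payment $117.00; balance $16,626.41
Month 2: opening $16,626.41; interest $117.00 → $16,743.41; payment $117.00; balance $16,626.41
Month 3: opening $16,626.41; interest $117.00 → $16,743.41; payment $6,218.68; balance $10,524.73
Month 4: opening $10,524.73; interest $117.00 → $10,641.73; payment $6,218.68; balance $4,423.05
Month 5: opening $4,423.05; interest $117.00 → $4,540.05; payment $4,540.05; balance $0.00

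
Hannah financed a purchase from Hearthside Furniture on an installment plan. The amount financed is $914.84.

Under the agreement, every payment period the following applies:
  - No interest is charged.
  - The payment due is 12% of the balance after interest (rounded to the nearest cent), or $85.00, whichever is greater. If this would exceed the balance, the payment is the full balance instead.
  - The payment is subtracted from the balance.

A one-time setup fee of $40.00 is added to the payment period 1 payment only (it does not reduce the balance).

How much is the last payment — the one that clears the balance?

Payment period 1: $914.84 − $109.78 (+ $40.00 fee) → $805.06
Payment period 2: $805.06 − $96.61 → $708.45
Payment period 3: $708.45 − $85.01 → $623.44
Payment period 4: $623.44 − $85.00 → $538.44
Payment period 5: $538.44 − $85.00 → $453.44
Payment period 6: $453.44 − $85.00 → $368.44
Payment period 7: $368.44 − $85.00 → $283.44
Payment period 8: $283.44 − $85.00 → $198.44
Payment period 9: $198.44 − $85.00 → $113.44
Payment period 10: $113.44 − $85.00 → $28.44
Payment period 11: $28.44 − $28.44 → $0.00

$28.44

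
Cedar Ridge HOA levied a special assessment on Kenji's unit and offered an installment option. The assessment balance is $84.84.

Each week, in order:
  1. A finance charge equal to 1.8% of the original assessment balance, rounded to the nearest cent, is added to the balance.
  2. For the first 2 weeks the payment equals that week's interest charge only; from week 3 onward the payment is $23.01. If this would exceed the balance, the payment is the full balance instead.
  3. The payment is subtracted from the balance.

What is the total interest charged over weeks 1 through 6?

$9.18

Week 1: opening $84.84; interest $1.53 → $86.37; payment $1.53; balance $84.84
Week 2: opening $84.84; interest $1.53 → $86.37; payment $1.53; balance $84.84
Week 3: opening $84.84; interest $1.53 → $86.37; payment $23.01; balance $63.36
Week 4: opening $63.36; interest $1.53 → $64.89; payment $23.01; balance $41.88
Week 5: opening $41.88; interest $1.53 → $43.41; payment $23.01; balance $20.40
Week 6: opening $20.40; interest $1.53 → $21.93; payment $21.93; balance $0.00
Total interest: $1.53 + $1.53 + $1.53 + $1.53 + $1.53 + $1.53 = $9.18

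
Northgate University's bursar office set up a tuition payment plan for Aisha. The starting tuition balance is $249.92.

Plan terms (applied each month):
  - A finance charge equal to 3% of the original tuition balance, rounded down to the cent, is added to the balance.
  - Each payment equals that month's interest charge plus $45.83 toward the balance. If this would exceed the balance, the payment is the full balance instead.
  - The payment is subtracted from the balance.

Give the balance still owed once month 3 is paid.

Month 1: opening $249.92; interest $7.49 → $257.41; payment $53.32; balance $204.09
Month 2: opening $204.09; interest $7.49 → $211.58; payment $53.32; balance $158.26
Month 3: opening $158.26; interest $7.49 → $165.75; payment $53.32; balance $112.43

$112.43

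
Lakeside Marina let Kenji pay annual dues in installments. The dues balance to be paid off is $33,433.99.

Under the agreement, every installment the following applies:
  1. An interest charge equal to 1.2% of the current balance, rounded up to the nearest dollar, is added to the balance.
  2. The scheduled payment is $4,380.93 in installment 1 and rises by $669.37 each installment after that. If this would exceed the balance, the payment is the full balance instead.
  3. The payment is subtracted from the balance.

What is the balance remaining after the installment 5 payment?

Installment 1: $33,433.99 +$402.00 interest = $33,835.99; pay $4,380.93 → $29,455.06
Installment 2: $29,455.06 +$354.00 interest = $29,809.06; pay $5,050.30 → $24,758.76
Installment 3: $24,758.76 +$298.00 interest = $25,056.76; pay $5,719.67 → $19,337.09
Installment 4: $19,337.09 +$233.00 interest = $19,570.09; pay $6,389.04 → $13,181.05
Installment 5: $13,181.05 +$159.00 interest = $13,340.05; pay $7,058.41 → $6,281.64

$6,281.64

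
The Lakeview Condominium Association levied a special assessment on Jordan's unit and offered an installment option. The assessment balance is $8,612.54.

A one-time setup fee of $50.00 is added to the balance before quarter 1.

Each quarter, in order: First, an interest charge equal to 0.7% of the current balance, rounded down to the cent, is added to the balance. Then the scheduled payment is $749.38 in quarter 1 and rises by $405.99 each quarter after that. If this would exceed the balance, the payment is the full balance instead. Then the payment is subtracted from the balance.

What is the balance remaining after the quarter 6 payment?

$0.00

Quarter 1: $8,662.54 +$60.63 interest = $8,723.17; pay $749.38 → $7,973.79
Quarter 2: $7,973.79 +$55.81 interest = $8,029.60; pay $1,155.37 → $6,874.23
Quarter 3: $6,874.23 +$48.11 interest = $6,922.34; pay $1,561.36 → $5,360.98
Quarter 4: $5,360.98 +$37.52 interest = $5,398.50; pay $1,967.35 → $3,431.15
Quarter 5: $3,431.15 +$24.01 interest = $3,455.16; pay $2,373.34 → $1,081.82
Quarter 6: $1,081.82 +$7.57 interest = $1,089.39; pay $1,089.39 → $0.00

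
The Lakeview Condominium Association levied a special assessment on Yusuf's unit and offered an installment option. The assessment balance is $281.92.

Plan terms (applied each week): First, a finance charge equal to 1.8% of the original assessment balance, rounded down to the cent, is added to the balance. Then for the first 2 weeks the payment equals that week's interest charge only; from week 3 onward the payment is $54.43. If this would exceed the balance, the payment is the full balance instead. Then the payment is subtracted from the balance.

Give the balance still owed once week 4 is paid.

Week 1: $281.92 +$5.07 interest = $286.99; pay $5.07 → $281.92
Week 2: $281.92 +$5.07 interest = $286.99; pay $5.07 → $281.92
Week 3: $281.92 +$5.07 interest = $286.99; pay $54.43 → $232.56
Week 4: $232.56 +$5.07 interest = $237.63; pay $54.43 → $183.20

$183.20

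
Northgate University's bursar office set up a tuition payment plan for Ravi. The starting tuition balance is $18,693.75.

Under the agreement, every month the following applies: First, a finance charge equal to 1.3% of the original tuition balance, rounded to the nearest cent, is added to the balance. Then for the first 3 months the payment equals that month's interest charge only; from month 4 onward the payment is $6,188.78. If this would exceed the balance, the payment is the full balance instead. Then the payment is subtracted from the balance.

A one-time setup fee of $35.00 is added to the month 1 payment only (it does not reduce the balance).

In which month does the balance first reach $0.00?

Month 1: $18,693.75 +$243.02 interest = $18,936.77; pay $243.02 (+ $35.00 fee) → $18,693.75
Month 2: $18,693.75 +$243.02 interest = $18,936.77; pay $243.02 → $18,693.75
Month 3: $18,693.75 +$243.02 interest = $18,936.77; pay $243.02 → $18,693.75
Month 4: $18,693.75 +$243.02 interest = $18,936.77; pay $6,188.78 → $12,747.99
Month 5: $12,747.99 +$243.02 interest = $12,991.01; pay $6,188.78 → $6,802.23
Month 6: $6,802.23 +$243.02 interest = $7,045.25; pay $6,188.78 → $856.47
Month 7: $856.47 +$243.02 interest = $1,099.49; pay $1,099.49 → $0.00
Balance reaches $0.00 in month 7.

7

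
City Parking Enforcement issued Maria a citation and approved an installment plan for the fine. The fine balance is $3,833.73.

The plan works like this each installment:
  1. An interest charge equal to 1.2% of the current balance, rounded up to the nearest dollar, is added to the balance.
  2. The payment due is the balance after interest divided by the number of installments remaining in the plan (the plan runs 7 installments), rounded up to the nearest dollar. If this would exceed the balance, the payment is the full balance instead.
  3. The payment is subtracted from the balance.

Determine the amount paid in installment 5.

Installment 1: $3,833.73 +$47.00 interest = $3,880.73; pay $555.00 → $3,325.73
Installment 2: $3,325.73 +$40.00 interest = $3,365.73; pay $561.00 → $2,804.73
Installment 3: $2,804.73 +$34.00 interest = $2,838.73; pay $568.00 → $2,270.73
Installment 4: $2,270.73 +$28.00 interest = $2,298.73; pay $575.00 → $1,723.73
Installment 5: $1,723.73 +$21.00 interest = $1,744.73; pay $582.00 → $1,162.73

$582.00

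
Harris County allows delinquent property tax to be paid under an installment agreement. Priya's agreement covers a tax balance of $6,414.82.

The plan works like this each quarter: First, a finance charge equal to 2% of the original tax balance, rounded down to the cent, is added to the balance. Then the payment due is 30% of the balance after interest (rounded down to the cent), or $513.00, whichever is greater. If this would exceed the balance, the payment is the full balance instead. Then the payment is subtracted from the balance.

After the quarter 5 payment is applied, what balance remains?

$1,327.18

Quarter 1: opening $6,414.82; interest $128.29 → $6,543.11; payment $1,962.93; balance $4,580.18
Quarter 2: opening $4,580.18; interest $128.29 → $4,708.47; payment $1,412.54; balance $3,295.93
Quarter 3: opening $3,295.93; interest $128.29 → $3,424.22; payment $1,027.26; balance $2,396.96
Quarter 4: opening $2,396.96; interest $128.29 → $2,525.25; payment $757.57; balance $1,767.68
Quarter 5: opening $1,767.68; interest $128.29 → $1,895.97; payment $568.79; balance $1,327.18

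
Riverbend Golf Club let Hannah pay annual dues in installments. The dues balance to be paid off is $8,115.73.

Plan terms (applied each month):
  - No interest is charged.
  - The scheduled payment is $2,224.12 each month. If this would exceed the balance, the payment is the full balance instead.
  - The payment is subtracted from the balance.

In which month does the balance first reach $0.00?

Month 1: opening $8,115.73; payment $2,224.12; balance $5,891.61
Month 2: opening $5,891.61; payment $2,224.12; balance $3,667.49
Month 3: opening $3,667.49; payment $2,224.12; balance $1,443.37
Month 4: opening $1,443.37; payment $1,443.37; balance $0.00
Balance reaches $0.00 in month 4.

4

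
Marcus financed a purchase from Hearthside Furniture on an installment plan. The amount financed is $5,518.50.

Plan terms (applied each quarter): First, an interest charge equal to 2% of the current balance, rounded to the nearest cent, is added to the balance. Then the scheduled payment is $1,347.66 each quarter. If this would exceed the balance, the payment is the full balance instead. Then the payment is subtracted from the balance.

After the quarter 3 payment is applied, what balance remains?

Quarter 1: $5,518.50 +$110.37 interest = $5,628.87; pay $1,347.66 → $4,281.21
Quarter 2: $4,281.21 +$85.62 interest = $4,366.83; pay $1,347.66 → $3,019.17
Quarter 3: $3,019.17 +$60.38 interest = $3,079.55; pay $1,347.66 → $1,731.89

$1,731.89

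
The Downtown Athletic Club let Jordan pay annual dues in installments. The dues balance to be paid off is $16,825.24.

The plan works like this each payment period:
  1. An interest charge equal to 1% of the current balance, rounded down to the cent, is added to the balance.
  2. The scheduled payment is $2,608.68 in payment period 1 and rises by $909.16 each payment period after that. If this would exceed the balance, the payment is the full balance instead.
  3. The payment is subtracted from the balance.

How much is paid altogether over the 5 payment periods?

Payment period 1: opening $16,825.24; interest $168.25 → $16,993.49; payment $2,608.68; balance $14,384.81
Payment period 2: opening $14,384.81; interest $143.84 → $14,528.65; payment $3,517.84; balance $11,010.81
Payment period 3: opening $11,010.81; interest $110.10 → $11,120.91; payment $4,427.00; balance $6,693.91
Payment period 4: opening $6,693.91; interest $66.93 → $6,760.84; payment $5,336.16; balance $1,424.68
Payment period 5: opening $1,424.68; interest $14.24 → $1,438.92; payment $1,438.92; balance $0.00
Total paid: $17,328.60

$17,328.60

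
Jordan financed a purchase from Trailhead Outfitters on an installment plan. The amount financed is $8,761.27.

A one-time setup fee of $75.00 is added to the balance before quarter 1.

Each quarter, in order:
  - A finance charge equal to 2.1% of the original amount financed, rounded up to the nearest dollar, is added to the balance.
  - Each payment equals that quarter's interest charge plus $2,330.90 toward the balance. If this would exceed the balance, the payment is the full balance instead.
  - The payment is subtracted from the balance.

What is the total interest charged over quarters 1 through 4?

$736.00

Quarter 1: $8,836.27 +$184.00 interest = $9,020.27; pay $2,514.90 → $6,505.37
Quarter 2: $6,505.37 +$184.00 interest = $6,689.37; pay $2,514.90 → $4,174.47
Quarter 3: $4,174.47 +$184.00 interest = $4,358.47; pay $2,514.90 → $1,843.57
Quarter 4: $1,843.57 +$184.00 interest = $2,027.57; pay $2,027.57 → $0.00
Total interest: $184.00 + $184.00 + $184.00 + $184.00 = $736.00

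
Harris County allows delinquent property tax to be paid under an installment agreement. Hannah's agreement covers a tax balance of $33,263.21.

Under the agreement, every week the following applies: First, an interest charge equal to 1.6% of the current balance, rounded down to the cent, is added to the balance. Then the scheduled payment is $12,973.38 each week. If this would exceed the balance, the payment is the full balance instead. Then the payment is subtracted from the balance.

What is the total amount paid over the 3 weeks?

$34,259.47

# | Opening | Interest | Payment | End bal
1 | $33,263.21 | $532.21 | $12,973.38 | $20,822.04
2 | $20,822.04 | $333.15 | $12,973.38 | $8,181.81
3 | $8,181.81 | $130.90 | $8,312.71 | $0.00
Total paid: $34,259.47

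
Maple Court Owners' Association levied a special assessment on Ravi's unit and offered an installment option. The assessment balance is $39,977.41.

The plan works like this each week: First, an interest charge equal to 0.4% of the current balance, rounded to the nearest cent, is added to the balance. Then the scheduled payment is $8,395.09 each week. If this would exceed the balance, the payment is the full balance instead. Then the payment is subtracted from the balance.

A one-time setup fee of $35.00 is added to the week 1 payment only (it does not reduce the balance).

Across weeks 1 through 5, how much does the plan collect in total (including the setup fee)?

Week 1: $39,977.41 +$159.91 interest = $40,137.32; pay $8,395.09 (+ $35.00 fee) → $31,742.23
Week 2: $31,742.23 +$126.97 interest = $31,869.20; pay $8,395.09 → $23,474.11
Week 3: $23,474.11 +$93.90 interest = $23,568.01; pay $8,395.09 → $15,172.92
Week 4: $15,172.92 +$60.69 interest = $15,233.61; pay $8,395.09 → $6,838.52
Week 5: $6,838.52 +$27.35 interest = $6,865.87; pay $6,865.87 → $0.00
Total paid: $40,481.23

$40,481.23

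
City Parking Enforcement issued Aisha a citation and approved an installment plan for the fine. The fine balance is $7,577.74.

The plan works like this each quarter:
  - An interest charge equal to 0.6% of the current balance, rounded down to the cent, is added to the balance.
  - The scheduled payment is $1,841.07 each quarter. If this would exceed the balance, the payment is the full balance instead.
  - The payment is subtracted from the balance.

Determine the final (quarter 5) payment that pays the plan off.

$332.39

# | Opening | Interest | Payment | End bal
1 | $7,577.74 | $45.46 | $1,841.07 | $5,782.13
2 | $5,782.13 | $34.69 | $1,841.07 | $3,975.75
3 | $3,975.75 | $23.85 | $1,841.07 | $2,158.53
4 | $2,158.53 | $12.95 | $1,841.07 | $330.41
5 | $330.41 | $1.98 | $332.39 | $0.00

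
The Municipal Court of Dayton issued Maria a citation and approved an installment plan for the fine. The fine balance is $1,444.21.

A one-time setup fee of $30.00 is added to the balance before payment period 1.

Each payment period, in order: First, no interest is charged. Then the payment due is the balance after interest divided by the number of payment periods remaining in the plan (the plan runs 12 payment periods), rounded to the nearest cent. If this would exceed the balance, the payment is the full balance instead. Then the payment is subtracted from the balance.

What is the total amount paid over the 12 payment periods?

# | Opening | Payment | End bal
1 | $1,474.21 | $122.85 | $1,351.36
2 | $1,351.36 | $122.85 | $1,228.51
3 | $1,228.51 | $122.85 | $1,105.66
4 | $1,105.66 | $122.85 | $982.81
5 | $982.81 | $122.85 | $859.96
6 | $859.96 | $122.85 | $737.11
7 | $737.11 | $122.85 | $614.26
8 | $614.26 | $122.85 | $491.41
9 | $491.41 | $122.85 | $368.56
10 | $368.56 | $122.85 | $245.71
11 | $245.71 | $122.86 | $122.85
12 | $122.85 | $122.85 | $0.00
Total paid: $1,474.21

$1,474.21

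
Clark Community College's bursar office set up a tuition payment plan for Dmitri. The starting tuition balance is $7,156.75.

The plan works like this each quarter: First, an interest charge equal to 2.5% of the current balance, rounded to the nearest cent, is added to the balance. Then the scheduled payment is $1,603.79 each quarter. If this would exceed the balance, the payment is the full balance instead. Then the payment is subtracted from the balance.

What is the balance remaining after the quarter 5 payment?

Quarter 1: $7,156.75 +$178.92 interest = $7,335.67; pay $1,603.79 → $5,731.88
Quarter 2: $5,731.88 +$143.30 interest = $5,875.18; pay $1,603.79 → $4,271.39
Quarter 3: $4,271.39 +$106.78 interest = $4,378.17; pay $1,603.79 → $2,774.38
Quarter 4: $2,774.38 +$69.36 interest = $2,843.74; pay $1,603.79 → $1,239.95
Quarter 5: $1,239.95 +$31.00 interest = $1,270.95; pay $1,270.95 → $0.00

$0.00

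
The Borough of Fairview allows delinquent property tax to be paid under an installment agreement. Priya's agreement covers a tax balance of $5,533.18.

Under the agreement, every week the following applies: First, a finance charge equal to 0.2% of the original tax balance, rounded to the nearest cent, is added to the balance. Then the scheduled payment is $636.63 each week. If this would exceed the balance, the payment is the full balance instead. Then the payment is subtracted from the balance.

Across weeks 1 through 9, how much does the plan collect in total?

$5,632.81

Week 1: opening $5,533.18; interest $11.07 → $5,544.25; payment $636.63; balance $4,907.62
Week 2: opening $4,907.62; interest $11.07 → $4,918.69; payment $636.63; balance $4,282.06
Week 3: opening $4,282.06; interest $11.07 → $4,293.13; payment $636.63; balance $3,656.50
Week 4: opening $3,656.50; interest $11.07 → $3,667.57; payment $636.63; balance $3,030.94
Week 5: opening $3,030.94; interest $11.07 → $3,042.01; payment $636.63; balance $2,405.38
Week 6: opening $2,405.38; interest $11.07 → $2,416.45; payment $636.63; balance $1,779.82
Week 7: opening $1,779.82; interest $11.07 → $1,790.89; payment $636.63; balance $1,154.26
Week 8: opening $1,154.26; interest $11.07 → $1,165.33; payment $636.63; balance $528.70
Week 9: opening $528.70; interest $11.07 → $539.77; payment $539.77; balance $0.00
Total paid: $5,632.81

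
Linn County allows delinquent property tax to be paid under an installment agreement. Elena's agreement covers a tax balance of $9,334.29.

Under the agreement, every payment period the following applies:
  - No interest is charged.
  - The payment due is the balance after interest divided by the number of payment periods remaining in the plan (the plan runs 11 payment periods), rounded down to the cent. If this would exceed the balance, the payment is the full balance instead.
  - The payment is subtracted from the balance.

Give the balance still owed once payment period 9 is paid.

$1,697.16

Payment period 1: opening $9,334.29; payment $848.57; balance $8,485.72
Payment period 2: opening $8,485.72; payment $848.57; balance $7,637.15
Payment period 3: opening $7,637.15; payment $848.57; balance $6,788.58
Payment period 4: opening $6,788.58; payment $848.57; balance $5,940.01
Payment period 5: opening $5,940.01; payment $848.57; balance $5,091.44
Payment period 6: opening $5,091.44; payment $848.57; balance $4,242.87
Payment period 7: opening $4,242.87; payment $848.57; balance $3,394.30
Payment period 8: opening $3,394.30; payment $848.57; balance $2,545.73
Payment period 9: opening $2,545.73; payment $848.57; balance $1,697.16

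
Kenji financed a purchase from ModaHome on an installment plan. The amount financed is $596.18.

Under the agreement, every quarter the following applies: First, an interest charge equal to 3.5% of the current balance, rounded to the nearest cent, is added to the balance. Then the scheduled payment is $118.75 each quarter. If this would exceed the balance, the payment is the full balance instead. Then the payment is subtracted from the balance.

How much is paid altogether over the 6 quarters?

Quarter 1: opening $596.18; interest $20.87 → $617.05; payment $118.75; balance $498.30
Quarter 2: opening $498.30; interest $17.44 → $515.74; payment $118.75; balance $396.99
Quarter 3: opening $396.99; interest $13.89 → $410.88; payment $118.75; balance $292.13
Quarter 4: opening $292.13; interest $10.22 → $302.35; payment $118.75; balance $183.60
Quarter 5: opening $183.60; interest $6.43 → $190.03; payment $118.75; balance $71.28
Quarter 6: opening $71.28; interest $2.49 → $73.77; payment $73.77; balance $0.00
Total paid: $667.52

$667.52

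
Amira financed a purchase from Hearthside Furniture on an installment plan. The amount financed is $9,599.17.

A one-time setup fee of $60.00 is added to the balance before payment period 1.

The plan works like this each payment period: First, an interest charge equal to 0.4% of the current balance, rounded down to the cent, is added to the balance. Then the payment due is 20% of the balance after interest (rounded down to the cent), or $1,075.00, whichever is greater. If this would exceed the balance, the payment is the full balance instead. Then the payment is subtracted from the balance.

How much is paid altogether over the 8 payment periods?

Payment period 1: opening $9,659.17; interest $38.63 → $9,697.80; payment $1,939.56; balance $7,758.24
Payment period 2: opening $7,758.24; interest $31.03 → $7,789.27; payment $1,557.85; balance $6,231.42
Payment period 3: opening $6,231.42; interest $24.92 → $6,256.34; payment $1,251.26; balance $5,005.08
Payment period 4: opening $5,005.08; interest $20.02 → $5,025.10; payment $1,075.00; balance $3,950.10
Payment period 5: opening $3,950.10; interest $15.80 → $3,965.90; payment $1,075.00; balance $2,890.90
Payment period 6: opening $2,890.90; interest $11.56 → $2,902.46; payment $1,075.00; balance $1,827.46
Payment period 7: opening $1,827.46; interest $7.30 → $1,834.76; payment $1,075.00; balance $759.76
Payment period 8: opening $759.76; interest $3.03 → $762.79; payment $762.79; balance $0.00
Total paid: $9,811.46

$9,811.46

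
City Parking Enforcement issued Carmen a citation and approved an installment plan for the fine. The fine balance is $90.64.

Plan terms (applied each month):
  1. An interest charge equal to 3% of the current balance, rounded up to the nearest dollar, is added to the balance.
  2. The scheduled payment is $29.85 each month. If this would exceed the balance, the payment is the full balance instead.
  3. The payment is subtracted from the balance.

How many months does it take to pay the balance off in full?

4

# | Opening | Interest | Payment | End bal
1 | $90.64 | $3.00 | $29.85 | $63.79
2 | $63.79 | $2.00 | $29.85 | $35.94
3 | $35.94 | $2.00 | $29.85 | $8.09
4 | $8.09 | $1.00 | $9.09 | $0.00
Balance reaches $0.00 in month 4.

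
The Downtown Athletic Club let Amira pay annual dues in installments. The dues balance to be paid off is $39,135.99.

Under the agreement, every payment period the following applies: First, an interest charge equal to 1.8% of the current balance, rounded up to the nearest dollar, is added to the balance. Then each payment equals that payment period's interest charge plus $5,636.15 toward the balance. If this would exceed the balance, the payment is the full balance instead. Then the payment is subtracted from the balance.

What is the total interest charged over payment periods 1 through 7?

Payment period 1: $39,135.99 +$705.00 interest = $39,840.99; pay $6,341.15 → $33,499.84
Payment period 2: $33,499.84 +$603.00 interest = $34,102.84; pay $6,239.15 → $27,863.69
Payment period 3: $27,863.69 +$502.00 interest = $28,365.69; pay $6,138.15 → $22,227.54
Payment period 4: $22,227.54 +$401.00 interest = $22,628.54; pay $6,037.15 → $16,591.39
Payment period 5: $16,591.39 +$299.00 interest = $16,890.39; pay $5,935.15 → $10,955.24
Payment period 6: $10,955.24 +$198.00 interest = $11,153.24; pay $5,834.15 → $5,319.09
Payment period 7: $5,319.09 +$96.00 interest = $5,415.09; pay $5,415.09 → $0.00
Total interest: $705.00 + $603.00 + $502.00 + $401.00 + $299.00 + $198.00 + $96.00 = $2,804.00

$2,804.00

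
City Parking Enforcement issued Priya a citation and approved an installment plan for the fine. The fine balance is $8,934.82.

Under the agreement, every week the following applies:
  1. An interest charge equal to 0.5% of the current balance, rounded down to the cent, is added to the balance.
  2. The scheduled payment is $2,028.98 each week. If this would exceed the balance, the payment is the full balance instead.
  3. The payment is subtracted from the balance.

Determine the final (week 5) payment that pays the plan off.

$942.54

Week 1: $8,934.82 +$44.67 interest = $8,979.49; pay $2,028.98 → $6,950.51
Week 2: $6,950.51 +$34.75 interest = $6,985.26; pay $2,028.98 → $4,956.28
Week 3: $4,956.28 +$24.78 interest = $4,981.06; pay $2,028.98 → $2,952.08
Week 4: $2,952.08 +$14.76 interest = $2,966.84; pay $2,028.98 → $937.86
Week 5: $937.86 +$4.68 interest = $942.54; pay $942.54 → $0.00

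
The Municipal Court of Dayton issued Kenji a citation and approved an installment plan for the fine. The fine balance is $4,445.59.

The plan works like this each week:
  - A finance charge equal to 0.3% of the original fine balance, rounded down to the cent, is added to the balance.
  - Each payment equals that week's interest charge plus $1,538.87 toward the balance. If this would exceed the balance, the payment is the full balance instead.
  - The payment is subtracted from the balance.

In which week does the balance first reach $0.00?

# | Opening | Interest | Payment | End bal
1 | $4,445.59 | $13.33 | $1,552.20 | $2,906.72
2 | $2,906.72 | $13.33 | $1,552.20 | $1,367.85
3 | $1,367.85 | $13.33 | $1,381.18 | $0.00
Balance reaches $0.00 in week 3.

3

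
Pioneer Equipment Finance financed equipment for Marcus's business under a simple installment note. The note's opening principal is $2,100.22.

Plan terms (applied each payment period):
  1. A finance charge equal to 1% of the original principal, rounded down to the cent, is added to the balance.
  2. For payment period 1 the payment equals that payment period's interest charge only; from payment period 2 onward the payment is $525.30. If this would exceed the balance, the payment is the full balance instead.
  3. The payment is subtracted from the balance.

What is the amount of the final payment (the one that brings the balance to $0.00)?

Payment period 1: opening $2,100.22; interest $21.00 → $2,121.22; payment $21.00; balance $2,100.22
Payment period 2: opening $2,100.22; interest $21.00 → $2,121.22; payment $525.30; balance $1,595.92
Payment period 3: opening $1,595.92; interest $21.00 → $1,616.92; payment $525.30; balance $1,091.62
Payment period 4: opening $1,091.62; interest $21.00 → $1,112.62; payment $525.30; balance $587.32
Payment period 5: opening $587.32; interest $21.00 → $608.32; payment $525.30; balance $83.02
Payment period 6: opening $83.02; interest $21.00 → $104.02; payment $104.02; balance $0.00

$104.02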